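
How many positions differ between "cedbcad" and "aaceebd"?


Comparing "cedbcad" and "aaceebd" position by position:
  Position 0: 'c' vs 'a' => DIFFER
  Position 1: 'e' vs 'a' => DIFFER
  Position 2: 'd' vs 'c' => DIFFER
  Position 3: 'b' vs 'e' => DIFFER
  Position 4: 'c' vs 'e' => DIFFER
  Position 5: 'a' vs 'b' => DIFFER
  Position 6: 'd' vs 'd' => same
Positions that differ: 6

6


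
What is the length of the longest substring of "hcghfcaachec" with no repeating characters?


Input: "hcghfcaachec"
Sliding window (track last position of each char):
  Position 0 ('h'): window [0,0] length 1 -- new best
  Position 1 ('c'): window [0,1] length 2 -- new best
  Position 2 ('g'): window [0,2] length 3 -- new best
  Position 3 ('h'): repeat (last at 0), move window start to 1
  Position 3 ('h'): window [1,3] length 3
  Position 4 ('f'): window [1,4] length 4 -- new best
  Position 5 ('c'): repeat (last at 1), move window start to 2
  Position 5 ('c'): window [2,5] length 4
  Position 6 ('a'): window [2,6] length 5 -- new best
  Position 7 ('a'): repeat (last at 6), move window start to 7
  Position 7 ('a'): window [7,7] length 1
  Position 8 ('c'): window [7,8] length 2
  Position 9 ('h'): window [7,9] length 3
  Position 10 ('e'): window [7,10] length 4
  Position 11 ('c'): repeat (last at 8), move window start to 9
  Position 11 ('c'): window [9,11] length 3
Longest substring with no repeats: "ghfca" with length 5

5


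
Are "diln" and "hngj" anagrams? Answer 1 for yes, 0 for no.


Strings: "diln", "hngj"
Sorted first:  diln
Sorted second: ghjn
Differ at position 0: 'd' vs 'g' => not anagrams

0


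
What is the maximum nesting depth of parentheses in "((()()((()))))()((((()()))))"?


Input: "((()()((()))))()((((()()))))"
Tracking depth:
  Position 0 '(': depth becomes 1
  Position 1 '(': depth becomes 2
  Position 2 '(': depth becomes 3
  Position 3 ')': depth becomes 2
  Position 4 '(': depth becomes 3
  Position 5 ')': depth becomes 2
  Position 6 '(': depth becomes 3
  Position 7 '(': depth becomes 4
  Position 8 '(': depth becomes 5
  Position 9 ')': depth becomes 4
  Position 10 ')': depth becomes 3
  Position 11 ')': depth becomes 2
  Position 12 ')': depth becomes 1
  Position 13 ')': depth becomes 0
  Position 14 '(': depth becomes 1
  Position 15 ')': depth becomes 0
  Position 16 '(': depth becomes 1
  Position 17 '(': depth becomes 2
  Position 18 '(': depth becomes 3
  Position 19 '(': depth becomes 4
  Position 20 '(': depth becomes 5
  Position 21 ')': depth becomes 4
  Position 22 '(': depth becomes 5
  Position 23 ')': depth becomes 4
  Position 24 ')': depth becomes 3
  Position 25 ')': depth becomes 2
  Position 26 ')': depth becomes 1
  Position 27 ')': depth becomes 0
Maximum depth reached: 5

5


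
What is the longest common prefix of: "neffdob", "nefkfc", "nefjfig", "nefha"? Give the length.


Words: neffdob, nefkfc, nefjfig, nefha
  Position 0: all 'n' => match
  Position 1: all 'e' => match
  Position 2: all 'f' => match
  Position 3: ('f', 'k', 'j', 'h') => mismatch, stop
LCP = "nef" (length 3)

3


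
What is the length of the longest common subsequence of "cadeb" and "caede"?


LCS of "cadeb" and "caede"
DP table:
           c    a    e    d    e
      0    0    0    0    0    0
  c   0    1    1    1    1    1
  a   0    1    2    2    2    2
  d   0    1    2    2    3    3
  e   0    1    2    3    3    4
  b   0    1    2    3    3    4
LCS length = dp[5][5] = 4

4


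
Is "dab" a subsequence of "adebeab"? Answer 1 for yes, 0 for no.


Check if "dab" is a subsequence of "adebeab"
Greedy scan:
  Position 0 ('a'): no match needed
  Position 1 ('d'): matches sub[0] = 'd'
  Position 2 ('e'): no match needed
  Position 3 ('b'): no match needed
  Position 4 ('e'): no match needed
  Position 5 ('a'): matches sub[1] = 'a'
  Position 6 ('b'): matches sub[2] = 'b'
All 3 characters matched => is a subsequence

1


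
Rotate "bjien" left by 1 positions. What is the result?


Input: "bjien", rotate left by 1
First 1 characters: "b"
Remaining characters: "jien"
Concatenate remaining + first: "jien" + "b" = "jienb"

jienb


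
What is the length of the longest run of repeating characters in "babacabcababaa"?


Input: "babacabcababaa"
Scanning for longest run:
  Position 1 ('a'): new char, reset run to 1
  Position 2 ('b'): new char, reset run to 1
  Position 3 ('a'): new char, reset run to 1
  Position 4 ('c'): new char, reset run to 1
  Position 5 ('a'): new char, reset run to 1
  Position 6 ('b'): new char, reset run to 1
  Position 7 ('c'): new char, reset run to 1
  Position 8 ('a'): new char, reset run to 1
  Position 9 ('b'): new char, reset run to 1
  Position 10 ('a'): new char, reset run to 1
  Position 11 ('b'): new char, reset run to 1
  Position 12 ('a'): new char, reset run to 1
  Position 13 ('a'): continues run of 'a', length=2
Longest run: 'a' with length 2

2


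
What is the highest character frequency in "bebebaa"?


Input: bebebaa
Character counts:
  'a': 2
  'b': 3
  'e': 2
Maximum frequency: 3

3


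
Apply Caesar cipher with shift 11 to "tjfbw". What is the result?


Caesar cipher: shift "tjfbw" by 11
  't' (pos 19) + 11 = pos 4 = 'e'
  'j' (pos 9) + 11 = pos 20 = 'u'
  'f' (pos 5) + 11 = pos 16 = 'q'
  'b' (pos 1) + 11 = pos 12 = 'm'
  'w' (pos 22) + 11 = pos 7 = 'h'
Result: euqmh

euqmh


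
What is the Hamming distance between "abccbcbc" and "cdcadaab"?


Comparing "abccbcbc" and "cdcadaab" position by position:
  Position 0: 'a' vs 'c' => differ
  Position 1: 'b' vs 'd' => differ
  Position 2: 'c' vs 'c' => same
  Position 3: 'c' vs 'a' => differ
  Position 4: 'b' vs 'd' => differ
  Position 5: 'c' vs 'a' => differ
  Position 6: 'b' vs 'a' => differ
  Position 7: 'c' vs 'b' => differ
Total differences (Hamming distance): 7

7


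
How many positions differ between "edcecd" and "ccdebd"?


Comparing "edcecd" and "ccdebd" position by position:
  Position 0: 'e' vs 'c' => DIFFER
  Position 1: 'd' vs 'c' => DIFFER
  Position 2: 'c' vs 'd' => DIFFER
  Position 3: 'e' vs 'e' => same
  Position 4: 'c' vs 'b' => DIFFER
  Position 5: 'd' vs 'd' => same
Positions that differ: 4

4


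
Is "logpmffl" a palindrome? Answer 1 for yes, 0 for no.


Input: logpmffl
Reversed: lffmpgol
  Compare pos 0 ('l') with pos 7 ('l'): match
  Compare pos 1 ('o') with pos 6 ('f'): MISMATCH
  Compare pos 2 ('g') with pos 5 ('f'): MISMATCH
  Compare pos 3 ('p') with pos 4 ('m'): MISMATCH
Result: not a palindrome

0


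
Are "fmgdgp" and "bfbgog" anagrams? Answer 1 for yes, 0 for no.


Strings: "fmgdgp", "bfbgog"
Sorted first:  dfggmp
Sorted second: bbfggo
Differ at position 0: 'd' vs 'b' => not anagrams

0


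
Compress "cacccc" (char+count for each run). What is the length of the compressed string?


Input: cacccc
Runs:
  'c' x 1 => "c1"
  'a' x 1 => "a1"
  'c' x 4 => "c4"
Compressed: "c1a1c4"
Compressed length: 6

6


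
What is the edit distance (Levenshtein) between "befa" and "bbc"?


Computing edit distance: "befa" -> "bbc"
DP table:
           b    b    c
      0    1    2    3
  b   1    0    1    2
  e   2    1    1    2
  f   3    2    2    2
  a   4    3    3    3
Edit distance = dp[4][3] = 3

3


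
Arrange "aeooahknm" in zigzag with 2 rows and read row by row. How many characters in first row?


Zigzag "aeooahknm" into 2 rows:
Placing characters:
  'a' => row 0
  'e' => row 1
  'o' => row 0
  'o' => row 1
  'a' => row 0
  'h' => row 1
  'k' => row 0
  'n' => row 1
  'm' => row 0
Rows:
  Row 0: "aoakm"
  Row 1: "eohn"
First row length: 5

5


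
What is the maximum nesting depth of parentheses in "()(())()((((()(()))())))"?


Input: "()(())()((((()(()))())))"
Tracking depth:
  Position 0 '(': depth becomes 1
  Position 1 ')': depth becomes 0
  Position 2 '(': depth becomes 1
  Position 3 '(': depth becomes 2
  Position 4 ')': depth becomes 1
  Position 5 ')': depth becomes 0
  Position 6 '(': depth becomes 1
  Position 7 ')': depth becomes 0
  Position 8 '(': depth becomes 1
  Position 9 '(': depth becomes 2
  Position 10 '(': depth becomes 3
  Position 11 '(': depth becomes 4
  Position 12 '(': depth becomes 5
  Position 13 ')': depth becomes 4
  Position 14 '(': depth becomes 5
  Position 15 '(': depth becomes 6
  Position 16 ')': depth becomes 5
  Position 17 ')': depth becomes 4
  Position 18 ')': depth becomes 3
  Position 19 '(': depth becomes 4
  Position 20 ')': depth becomes 3
  Position 21 ')': depth becomes 2
  Position 22 ')': depth becomes 1
  Position 23 ')': depth becomes 0
Maximum depth reached: 6

6


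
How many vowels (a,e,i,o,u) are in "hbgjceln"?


Input: hbgjceln
Checking each character:
  'h' at position 0: consonant
  'b' at position 1: consonant
  'g' at position 2: consonant
  'j' at position 3: consonant
  'c' at position 4: consonant
  'e' at position 5: vowel (running total: 1)
  'l' at position 6: consonant
  'n' at position 7: consonant
Total vowels: 1

1


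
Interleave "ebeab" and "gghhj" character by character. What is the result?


Interleaving "ebeab" and "gghhj":
  Position 0: 'e' from first, 'g' from second => "eg"
  Position 1: 'b' from first, 'g' from second => "bg"
  Position 2: 'e' from first, 'h' from second => "eh"
  Position 3: 'a' from first, 'h' from second => "ah"
  Position 4: 'b' from first, 'j' from second => "bj"
Result: egbgehahbj

egbgehahbj


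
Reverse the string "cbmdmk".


Input: cbmdmk
Reading characters right to left:
  Position 5: 'k'
  Position 4: 'm'
  Position 3: 'd'
  Position 2: 'm'
  Position 1: 'b'
  Position 0: 'c'
Reversed: kmdmbc

kmdmbc


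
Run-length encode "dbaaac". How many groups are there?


Input: dbaaac
Scanning for consecutive runs:
  Group 1: 'd' x 1 (positions 0-0)
  Group 2: 'b' x 1 (positions 1-1)
  Group 3: 'a' x 3 (positions 2-4)
  Group 4: 'c' x 1 (positions 5-5)
Total groups: 4

4


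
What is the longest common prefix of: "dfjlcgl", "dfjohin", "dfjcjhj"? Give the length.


Words: dfjlcgl, dfjohin, dfjcjhj
  Position 0: all 'd' => match
  Position 1: all 'f' => match
  Position 2: all 'j' => match
  Position 3: ('l', 'o', 'c') => mismatch, stop
LCP = "dfj" (length 3)

3


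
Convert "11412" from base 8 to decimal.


Input: "11412" in base 8
Positional expansion:
  Digit '1' (value 1) x 8^4 = 4096
  Digit '1' (value 1) x 8^3 = 512
  Digit '4' (value 4) x 8^2 = 256
  Digit '1' (value 1) x 8^1 = 8
  Digit '2' (value 2) x 8^0 = 2
Sum = 4874

4874


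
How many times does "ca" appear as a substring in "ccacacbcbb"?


Searching for "ca" in "ccacacbcbb"
Scanning each position:
  Position 0: "cc" => no
  Position 1: "ca" => MATCH
  Position 2: "ac" => no
  Position 3: "ca" => MATCH
  Position 4: "ac" => no
  Position 5: "cb" => no
  Position 6: "bc" => no
  Position 7: "cb" => no
  Position 8: "bb" => no
Total occurrences: 2

2


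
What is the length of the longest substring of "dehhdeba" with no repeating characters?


Input: "dehhdeba"
Sliding window (track last position of each char):
  Position 0 ('d'): window [0,0] length 1 -- new best
  Position 1 ('e'): window [0,1] length 2 -- new best
  Position 2 ('h'): window [0,2] length 3 -- new best
  Position 3 ('h'): repeat (last at 2), move window start to 3
  Position 3 ('h'): window [3,3] length 1
  Position 4 ('d'): window [3,4] length 2
  Position 5 ('e'): window [3,5] length 3
  Position 6 ('b'): window [3,6] length 4 -- new best
  Position 7 ('a'): window [3,7] length 5 -- new best
Longest substring with no repeats: "hdeba" with length 5

5


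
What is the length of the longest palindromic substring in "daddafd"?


Input: "daddafd"
Checking substrings for palindromes:
  [1:5] "adda" (len 4) => palindrome
  [0:3] "dad" (len 3) => palindrome
  [2:4] "dd" (len 2) => palindrome
Longest palindromic substring: "adda" with length 4

4


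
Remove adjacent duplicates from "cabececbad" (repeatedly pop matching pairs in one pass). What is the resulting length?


Input: cabececbad
Stack-based adjacent duplicate removal:
  Read 'c': push. Stack: c
  Read 'a': push. Stack: ca
  Read 'b': push. Stack: cab
  Read 'e': push. Stack: cabe
  Read 'c': push. Stack: cabec
  Read 'e': push. Stack: cabece
  Read 'c': push. Stack: cabecec
  Read 'b': push. Stack: cabececb
  Read 'a': push. Stack: cabececba
  Read 'd': push. Stack: cabececbad
Final stack: "cabececbad" (length 10)

10


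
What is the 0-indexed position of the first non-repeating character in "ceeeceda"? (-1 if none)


Input: ceeeceda
Character frequencies:
  'a': 1
  'c': 2
  'd': 1
  'e': 4
Scanning left to right for freq == 1:
  Position 0 ('c'): freq=2, skip
  Position 1 ('e'): freq=4, skip
  Position 2 ('e'): freq=4, skip
  Position 3 ('e'): freq=4, skip
  Position 4 ('c'): freq=2, skip
  Position 5 ('e'): freq=4, skip
  Position 6 ('d'): unique! => answer = 6

6


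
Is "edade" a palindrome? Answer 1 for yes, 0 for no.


Input: edade
Reversed: edade
  Compare pos 0 ('e') with pos 4 ('e'): match
  Compare pos 1 ('d') with pos 3 ('d'): match
Result: palindrome

1


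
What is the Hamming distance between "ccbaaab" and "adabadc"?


Comparing "ccbaaab" and "adabadc" position by position:
  Position 0: 'c' vs 'a' => differ
  Position 1: 'c' vs 'd' => differ
  Position 2: 'b' vs 'a' => differ
  Position 3: 'a' vs 'b' => differ
  Position 4: 'a' vs 'a' => same
  Position 5: 'a' vs 'd' => differ
  Position 6: 'b' vs 'c' => differ
Total differences (Hamming distance): 6

6


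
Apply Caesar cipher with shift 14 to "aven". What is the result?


Caesar cipher: shift "aven" by 14
  'a' (pos 0) + 14 = pos 14 = 'o'
  'v' (pos 21) + 14 = pos 9 = 'j'
  'e' (pos 4) + 14 = pos 18 = 's'
  'n' (pos 13) + 14 = pos 1 = 'b'
Result: ojsb

ojsb


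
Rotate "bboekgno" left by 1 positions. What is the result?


Input: "bboekgno", rotate left by 1
First 1 characters: "b"
Remaining characters: "boekgno"
Concatenate remaining + first: "boekgno" + "b" = "boekgnob"

boekgnob


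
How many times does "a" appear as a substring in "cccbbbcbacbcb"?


Searching for "a" in "cccbbbcbacbcb"
Scanning each position:
  Position 0: "c" => no
  Position 1: "c" => no
  Position 2: "c" => no
  Position 3: "b" => no
  Position 4: "b" => no
  Position 5: "b" => no
  Position 6: "c" => no
  Position 7: "b" => no
  Position 8: "a" => MATCH
  Position 9: "c" => no
  Position 10: "b" => no
  Position 11: "c" => no
  Position 12: "b" => no
Total occurrences: 1

1


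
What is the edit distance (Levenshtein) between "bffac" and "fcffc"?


Computing edit distance: "bffac" -> "fcffc"
DP table:
           f    c    f    f    c
      0    1    2    3    4    5
  b   1    1    2    3    4    5
  f   2    1    2    2    3    4
  f   3    2    2    2    2    3
  a   4    3    3    3    3    3
  c   5    4    3    4    4    3
Edit distance = dp[5][5] = 3

3


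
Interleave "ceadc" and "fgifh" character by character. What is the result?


Interleaving "ceadc" and "fgifh":
  Position 0: 'c' from first, 'f' from second => "cf"
  Position 1: 'e' from first, 'g' from second => "eg"
  Position 2: 'a' from first, 'i' from second => "ai"
  Position 3: 'd' from first, 'f' from second => "df"
  Position 4: 'c' from first, 'h' from second => "ch"
Result: cfegaidfch

cfegaidfch


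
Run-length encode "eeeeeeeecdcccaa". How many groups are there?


Input: eeeeeeeecdcccaa
Scanning for consecutive runs:
  Group 1: 'e' x 8 (positions 0-7)
  Group 2: 'c' x 1 (positions 8-8)
  Group 3: 'd' x 1 (positions 9-9)
  Group 4: 'c' x 3 (positions 10-12)
  Group 5: 'a' x 2 (positions 13-14)
Total groups: 5

5


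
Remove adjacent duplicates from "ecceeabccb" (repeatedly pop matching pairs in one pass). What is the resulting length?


Input: ecceeabccb
Stack-based adjacent duplicate removal:
  Read 'e': push. Stack: e
  Read 'c': push. Stack: ec
  Read 'c': matches stack top 'c' => pop. Stack: e
  Read 'e': matches stack top 'e' => pop. Stack: (empty)
  Read 'e': push. Stack: e
  Read 'a': push. Stack: ea
  Read 'b': push. Stack: eab
  Read 'c': push. Stack: eabc
  Read 'c': matches stack top 'c' => pop. Stack: eab
  Read 'b': matches stack top 'b' => pop. Stack: ea
Final stack: "ea" (length 2)

2


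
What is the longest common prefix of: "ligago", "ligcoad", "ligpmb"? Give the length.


Words: ligago, ligcoad, ligpmb
  Position 0: all 'l' => match
  Position 1: all 'i' => match
  Position 2: all 'g' => match
  Position 3: ('a', 'c', 'p') => mismatch, stop
LCP = "lig" (length 3)

3


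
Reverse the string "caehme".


Input: caehme
Reading characters right to left:
  Position 5: 'e'
  Position 4: 'm'
  Position 3: 'h'
  Position 2: 'e'
  Position 1: 'a'
  Position 0: 'c'
Reversed: emheac

emheac


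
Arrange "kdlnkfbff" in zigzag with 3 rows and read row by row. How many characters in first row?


Zigzag "kdlnkfbff" into 3 rows:
Placing characters:
  'k' => row 0
  'd' => row 1
  'l' => row 2
  'n' => row 1
  'k' => row 0
  'f' => row 1
  'b' => row 2
  'f' => row 1
  'f' => row 0
Rows:
  Row 0: "kkf"
  Row 1: "dnff"
  Row 2: "lb"
First row length: 3

3


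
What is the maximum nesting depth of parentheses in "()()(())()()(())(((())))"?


Input: "()()(())()()(())(((())))"
Tracking depth:
  Position 0 '(': depth becomes 1
  Position 1 ')': depth becomes 0
  Position 2 '(': depth becomes 1
  Position 3 ')': depth becomes 0
  Position 4 '(': depth becomes 1
  Position 5 '(': depth becomes 2
  Position 6 ')': depth becomes 1
  Position 7 ')': depth becomes 0
  Position 8 '(': depth becomes 1
  Position 9 ')': depth becomes 0
  Position 10 '(': depth becomes 1
  Position 11 ')': depth becomes 0
  Position 12 '(': depth becomes 1
  Position 13 '(': depth becomes 2
  Position 14 ')': depth becomes 1
  Position 15 ')': depth becomes 0
  Position 16 '(': depth becomes 1
  Position 17 '(': depth becomes 2
  Position 18 '(': depth becomes 3
  Position 19 '(': depth becomes 4
  Position 20 ')': depth becomes 3
  Position 21 ')': depth becomes 2
  Position 22 ')': depth becomes 1
  Position 23 ')': depth becomes 0
Maximum depth reached: 4

4


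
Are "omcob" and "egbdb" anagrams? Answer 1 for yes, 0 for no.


Strings: "omcob", "egbdb"
Sorted first:  bcmoo
Sorted second: bbdeg
Differ at position 1: 'c' vs 'b' => not anagrams

0


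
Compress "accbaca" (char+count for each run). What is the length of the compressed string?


Input: accbaca
Runs:
  'a' x 1 => "a1"
  'c' x 2 => "c2"
  'b' x 1 => "b1"
  'a' x 1 => "a1"
  'c' x 1 => "c1"
  'a' x 1 => "a1"
Compressed: "a1c2b1a1c1a1"
Compressed length: 12

12


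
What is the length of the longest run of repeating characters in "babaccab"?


Input: "babaccab"
Scanning for longest run:
  Position 1 ('a'): new char, reset run to 1
  Position 2 ('b'): new char, reset run to 1
  Position 3 ('a'): new char, reset run to 1
  Position 4 ('c'): new char, reset run to 1
  Position 5 ('c'): continues run of 'c', length=2
  Position 6 ('a'): new char, reset run to 1
  Position 7 ('b'): new char, reset run to 1
Longest run: 'c' with length 2

2


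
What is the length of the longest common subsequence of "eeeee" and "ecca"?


LCS of "eeeee" and "ecca"
DP table:
           e    c    c    a
      0    0    0    0    0
  e   0    1    1    1    1
  e   0    1    1    1    1
  e   0    1    1    1    1
  e   0    1    1    1    1
  e   0    1    1    1    1
LCS length = dp[5][4] = 1

1


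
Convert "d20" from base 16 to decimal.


Input: "d20" in base 16
Positional expansion:
  Digit 'd' (value 13) x 16^2 = 3328
  Digit '2' (value 2) x 16^1 = 32
  Digit '0' (value 0) x 16^0 = 0
Sum = 3360

3360


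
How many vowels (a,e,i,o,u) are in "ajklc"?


Input: ajklc
Checking each character:
  'a' at position 0: vowel (running total: 1)
  'j' at position 1: consonant
  'k' at position 2: consonant
  'l' at position 3: consonant
  'c' at position 4: consonant
Total vowels: 1

1


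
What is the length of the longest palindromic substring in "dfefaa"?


Input: "dfefaa"
Checking substrings for palindromes:
  [1:4] "fef" (len 3) => palindrome
  [4:6] "aa" (len 2) => palindrome
Longest palindromic substring: "fef" with length 3

3


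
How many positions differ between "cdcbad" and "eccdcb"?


Comparing "cdcbad" and "eccdcb" position by position:
  Position 0: 'c' vs 'e' => DIFFER
  Position 1: 'd' vs 'c' => DIFFER
  Position 2: 'c' vs 'c' => same
  Position 3: 'b' vs 'd' => DIFFER
  Position 4: 'a' vs 'c' => DIFFER
  Position 5: 'd' vs 'b' => DIFFER
Positions that differ: 5

5


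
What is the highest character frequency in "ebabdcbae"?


Input: ebabdcbae
Character counts:
  'a': 2
  'b': 3
  'c': 1
  'd': 1
  'e': 2
Maximum frequency: 3

3


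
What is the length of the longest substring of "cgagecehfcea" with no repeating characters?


Input: "cgagecehfcea"
Sliding window (track last position of each char):
  Position 0 ('c'): window [0,0] length 1 -- new best
  Position 1 ('g'): window [0,1] length 2 -- new best
  Position 2 ('a'): window [0,2] length 3 -- new best
  Position 3 ('g'): repeat (last at 1), move window start to 2
  Position 3 ('g'): window [2,3] length 2
  Position 4 ('e'): window [2,4] length 3
  Position 5 ('c'): window [2,5] length 4 -- new best
  Position 6 ('e'): repeat (last at 4), move window start to 5
  Position 6 ('e'): window [5,6] length 2
  Position 7 ('h'): window [5,7] length 3
  Position 8 ('f'): window [5,8] length 4
  Position 9 ('c'): repeat (last at 5), move window start to 6
  Position 9 ('c'): window [6,9] length 4
  Position 10 ('e'): repeat (last at 6), move window start to 7
  Position 10 ('e'): window [7,10] length 4
  Position 11 ('a'): window [7,11] length 5 -- new best
Longest substring with no repeats: "hfcea" with length 5

5


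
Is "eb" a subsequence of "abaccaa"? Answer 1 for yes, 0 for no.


Check if "eb" is a subsequence of "abaccaa"
Greedy scan:
  Position 0 ('a'): no match needed
  Position 1 ('b'): no match needed
  Position 2 ('a'): no match needed
  Position 3 ('c'): no match needed
  Position 4 ('c'): no match needed
  Position 5 ('a'): no match needed
  Position 6 ('a'): no match needed
Only matched 0/2 characters => not a subsequence

0


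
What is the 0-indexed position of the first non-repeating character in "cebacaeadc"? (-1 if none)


Input: cebacaeadc
Character frequencies:
  'a': 3
  'b': 1
  'c': 3
  'd': 1
  'e': 2
Scanning left to right for freq == 1:
  Position 0 ('c'): freq=3, skip
  Position 1 ('e'): freq=2, skip
  Position 2 ('b'): unique! => answer = 2

2


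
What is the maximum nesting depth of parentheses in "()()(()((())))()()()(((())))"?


Input: "()()(()((())))()()()(((())))"
Tracking depth:
  Position 0 '(': depth becomes 1
  Position 1 ')': depth becomes 0
  Position 2 '(': depth becomes 1
  Position 3 ')': depth becomes 0
  Position 4 '(': depth becomes 1
  Position 5 '(': depth becomes 2
  Position 6 ')': depth becomes 1
  Position 7 '(': depth becomes 2
  Position 8 '(': depth becomes 3
  Position 9 '(': depth becomes 4
  Position 10 ')': depth becomes 3
  Position 11 ')': depth becomes 2
  Position 12 ')': depth becomes 1
  Position 13 ')': depth becomes 0
  Position 14 '(': depth becomes 1
  Position 15 ')': depth becomes 0
  Position 16 '(': depth becomes 1
  Position 17 ')': depth becomes 0
  Position 18 '(': depth becomes 1
  Position 19 ')': depth becomes 0
  Position 20 '(': depth becomes 1
  Position 21 '(': depth becomes 2
  Position 22 '(': depth becomes 3
  Position 23 '(': depth becomes 4
  Position 24 ')': depth becomes 3
  Position 25 ')': depth becomes 2
  Position 26 ')': depth becomes 1
  Position 27 ')': depth becomes 0
Maximum depth reached: 4

4


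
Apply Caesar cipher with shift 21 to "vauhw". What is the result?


Caesar cipher: shift "vauhw" by 21
  'v' (pos 21) + 21 = pos 16 = 'q'
  'a' (pos 0) + 21 = pos 21 = 'v'
  'u' (pos 20) + 21 = pos 15 = 'p'
  'h' (pos 7) + 21 = pos 2 = 'c'
  'w' (pos 22) + 21 = pos 17 = 'r'
Result: qvpcr

qvpcr


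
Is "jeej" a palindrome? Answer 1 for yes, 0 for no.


Input: jeej
Reversed: jeej
  Compare pos 0 ('j') with pos 3 ('j'): match
  Compare pos 1 ('e') with pos 2 ('e'): match
Result: palindrome

1


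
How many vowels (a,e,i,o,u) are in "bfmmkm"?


Input: bfmmkm
Checking each character:
  'b' at position 0: consonant
  'f' at position 1: consonant
  'm' at position 2: consonant
  'm' at position 3: consonant
  'k' at position 4: consonant
  'm' at position 5: consonant
Total vowels: 0

0


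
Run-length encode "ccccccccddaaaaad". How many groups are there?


Input: ccccccccddaaaaad
Scanning for consecutive runs:
  Group 1: 'c' x 8 (positions 0-7)
  Group 2: 'd' x 2 (positions 8-9)
  Group 3: 'a' x 5 (positions 10-14)
  Group 4: 'd' x 1 (positions 15-15)
Total groups: 4

4


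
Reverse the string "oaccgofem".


Input: oaccgofem
Reading characters right to left:
  Position 8: 'm'
  Position 7: 'e'
  Position 6: 'f'
  Position 5: 'o'
  Position 4: 'g'
  Position 3: 'c'
  Position 2: 'c'
  Position 1: 'a'
  Position 0: 'o'
Reversed: mefogccao

mefogccao


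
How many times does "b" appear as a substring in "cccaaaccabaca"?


Searching for "b" in "cccaaaccabaca"
Scanning each position:
  Position 0: "c" => no
  Position 1: "c" => no
  Position 2: "c" => no
  Position 3: "a" => no
  Position 4: "a" => no
  Position 5: "a" => no
  Position 6: "c" => no
  Position 7: "c" => no
  Position 8: "a" => no
  Position 9: "b" => MATCH
  Position 10: "a" => no
  Position 11: "c" => no
  Position 12: "a" => no
Total occurrences: 1

1


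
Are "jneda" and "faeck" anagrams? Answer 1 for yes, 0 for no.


Strings: "jneda", "faeck"
Sorted first:  adejn
Sorted second: acefk
Differ at position 1: 'd' vs 'c' => not anagrams

0


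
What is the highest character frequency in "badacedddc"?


Input: badacedddc
Character counts:
  'a': 2
  'b': 1
  'c': 2
  'd': 4
  'e': 1
Maximum frequency: 4

4


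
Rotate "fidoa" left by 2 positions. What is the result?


Input: "fidoa", rotate left by 2
First 2 characters: "fi"
Remaining characters: "doa"
Concatenate remaining + first: "doa" + "fi" = "doafi"

doafi


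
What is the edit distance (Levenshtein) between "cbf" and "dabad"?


Computing edit distance: "cbf" -> "dabad"
DP table:
           d    a    b    a    d
      0    1    2    3    4    5
  c   1    1    2    3    4    5
  b   2    2    2    2    3    4
  f   3    3    3    3    3    4
Edit distance = dp[3][5] = 4

4


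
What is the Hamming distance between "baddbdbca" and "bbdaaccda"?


Comparing "baddbdbca" and "bbdaaccda" position by position:
  Position 0: 'b' vs 'b' => same
  Position 1: 'a' vs 'b' => differ
  Position 2: 'd' vs 'd' => same
  Position 3: 'd' vs 'a' => differ
  Position 4: 'b' vs 'a' => differ
  Position 5: 'd' vs 'c' => differ
  Position 6: 'b' vs 'c' => differ
  Position 7: 'c' vs 'd' => differ
  Position 8: 'a' vs 'a' => same
Total differences (Hamming distance): 6

6


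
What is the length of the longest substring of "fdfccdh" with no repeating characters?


Input: "fdfccdh"
Sliding window (track last position of each char):
  Position 0 ('f'): window [0,0] length 1 -- new best
  Position 1 ('d'): window [0,1] length 2 -- new best
  Position 2 ('f'): repeat (last at 0), move window start to 1
  Position 2 ('f'): window [1,2] length 2
  Position 3 ('c'): window [1,3] length 3 -- new best
  Position 4 ('c'): repeat (last at 3), move window start to 4
  Position 4 ('c'): window [4,4] length 1
  Position 5 ('d'): window [4,5] length 2
  Position 6 ('h'): window [4,6] length 3
Longest substring with no repeats: "dfc" with length 3

3


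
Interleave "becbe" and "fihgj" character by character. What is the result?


Interleaving "becbe" and "fihgj":
  Position 0: 'b' from first, 'f' from second => "bf"
  Position 1: 'e' from first, 'i' from second => "ei"
  Position 2: 'c' from first, 'h' from second => "ch"
  Position 3: 'b' from first, 'g' from second => "bg"
  Position 4: 'e' from first, 'j' from second => "ej"
Result: bfeichbgej

bfeichbgej


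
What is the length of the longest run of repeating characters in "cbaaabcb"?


Input: "cbaaabcb"
Scanning for longest run:
  Position 1 ('b'): new char, reset run to 1
  Position 2 ('a'): new char, reset run to 1
  Position 3 ('a'): continues run of 'a', length=2
  Position 4 ('a'): continues run of 'a', length=3
  Position 5 ('b'): new char, reset run to 1
  Position 6 ('c'): new char, reset run to 1
  Position 7 ('b'): new char, reset run to 1
Longest run: 'a' with length 3

3


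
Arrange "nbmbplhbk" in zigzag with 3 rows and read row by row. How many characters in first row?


Zigzag "nbmbplhbk" into 3 rows:
Placing characters:
  'n' => row 0
  'b' => row 1
  'm' => row 2
  'b' => row 1
  'p' => row 0
  'l' => row 1
  'h' => row 2
  'b' => row 1
  'k' => row 0
Rows:
  Row 0: "npk"
  Row 1: "bblb"
  Row 2: "mh"
First row length: 3

3


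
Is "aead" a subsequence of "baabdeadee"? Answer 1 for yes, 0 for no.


Check if "aead" is a subsequence of "baabdeadee"
Greedy scan:
  Position 0 ('b'): no match needed
  Position 1 ('a'): matches sub[0] = 'a'
  Position 2 ('a'): no match needed
  Position 3 ('b'): no match needed
  Position 4 ('d'): no match needed
  Position 5 ('e'): matches sub[1] = 'e'
  Position 6 ('a'): matches sub[2] = 'a'
  Position 7 ('d'): matches sub[3] = 'd'
  Position 8 ('e'): no match needed
  Position 9 ('e'): no match needed
All 4 characters matched => is a subsequence

1


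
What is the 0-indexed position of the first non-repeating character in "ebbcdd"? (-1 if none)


Input: ebbcdd
Character frequencies:
  'b': 2
  'c': 1
  'd': 2
  'e': 1
Scanning left to right for freq == 1:
  Position 0 ('e'): unique! => answer = 0

0


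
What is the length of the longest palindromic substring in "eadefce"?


Input: "eadefce"
Checking substrings for palindromes:
  No multi-char palindromic substrings found
Longest palindromic substring: "e" with length 1

1


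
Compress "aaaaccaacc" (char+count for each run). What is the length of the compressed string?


Input: aaaaccaacc
Runs:
  'a' x 4 => "a4"
  'c' x 2 => "c2"
  'a' x 2 => "a2"
  'c' x 2 => "c2"
Compressed: "a4c2a2c2"
Compressed length: 8

8


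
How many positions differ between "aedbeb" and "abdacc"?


Comparing "aedbeb" and "abdacc" position by position:
  Position 0: 'a' vs 'a' => same
  Position 1: 'e' vs 'b' => DIFFER
  Position 2: 'd' vs 'd' => same
  Position 3: 'b' vs 'a' => DIFFER
  Position 4: 'e' vs 'c' => DIFFER
  Position 5: 'b' vs 'c' => DIFFER
Positions that differ: 4

4


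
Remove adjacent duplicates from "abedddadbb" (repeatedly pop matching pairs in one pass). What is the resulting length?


Input: abedddadbb
Stack-based adjacent duplicate removal:
  Read 'a': push. Stack: a
  Read 'b': push. Stack: ab
  Read 'e': push. Stack: abe
  Read 'd': push. Stack: abed
  Read 'd': matches stack top 'd' => pop. Stack: abe
  Read 'd': push. Stack: abed
  Read 'a': push. Stack: abeda
  Read 'd': push. Stack: abedad
  Read 'b': push. Stack: abedadb
  Read 'b': matches stack top 'b' => pop. Stack: abedad
Final stack: "abedad" (length 6)

6


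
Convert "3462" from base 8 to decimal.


Input: "3462" in base 8
Positional expansion:
  Digit '3' (value 3) x 8^3 = 1536
  Digit '4' (value 4) x 8^2 = 256
  Digit '6' (value 6) x 8^1 = 48
  Digit '2' (value 2) x 8^0 = 2
Sum = 1842

1842


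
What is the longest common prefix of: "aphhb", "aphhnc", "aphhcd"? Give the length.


Words: aphhb, aphhnc, aphhcd
  Position 0: all 'a' => match
  Position 1: all 'p' => match
  Position 2: all 'h' => match
  Position 3: all 'h' => match
  Position 4: ('b', 'n', 'c') => mismatch, stop
LCP = "aphh" (length 4)

4


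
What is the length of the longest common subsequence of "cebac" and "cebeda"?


LCS of "cebac" and "cebeda"
DP table:
           c    e    b    e    d    a
      0    0    0    0    0    0    0
  c   0    1    1    1    1    1    1
  e   0    1    2    2    2    2    2
  b   0    1    2    3    3    3    3
  a   0    1    2    3    3    3    4
  c   0    1    2    3    3    3    4
LCS length = dp[5][6] = 4

4


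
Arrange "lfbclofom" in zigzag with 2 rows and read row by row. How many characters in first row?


Zigzag "lfbclofom" into 2 rows:
Placing characters:
  'l' => row 0
  'f' => row 1
  'b' => row 0
  'c' => row 1
  'l' => row 0
  'o' => row 1
  'f' => row 0
  'o' => row 1
  'm' => row 0
Rows:
  Row 0: "lblfm"
  Row 1: "fcoo"
First row length: 5

5


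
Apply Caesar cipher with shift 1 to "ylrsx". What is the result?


Caesar cipher: shift "ylrsx" by 1
  'y' (pos 24) + 1 = pos 25 = 'z'
  'l' (pos 11) + 1 = pos 12 = 'm'
  'r' (pos 17) + 1 = pos 18 = 's'
  's' (pos 18) + 1 = pos 19 = 't'
  'x' (pos 23) + 1 = pos 24 = 'y'
Result: zmsty

zmsty


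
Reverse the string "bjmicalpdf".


Input: bjmicalpdf
Reading characters right to left:
  Position 9: 'f'
  Position 8: 'd'
  Position 7: 'p'
  Position 6: 'l'
  Position 5: 'a'
  Position 4: 'c'
  Position 3: 'i'
  Position 2: 'm'
  Position 1: 'j'
  Position 0: 'b'
Reversed: fdplacimjb

fdplacimjb


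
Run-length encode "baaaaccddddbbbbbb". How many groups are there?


Input: baaaaccddddbbbbbb
Scanning for consecutive runs:
  Group 1: 'b' x 1 (positions 0-0)
  Group 2: 'a' x 4 (positions 1-4)
  Group 3: 'c' x 2 (positions 5-6)
  Group 4: 'd' x 4 (positions 7-10)
  Group 5: 'b' x 6 (positions 11-16)
Total groups: 5

5


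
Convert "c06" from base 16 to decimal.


Input: "c06" in base 16
Positional expansion:
  Digit 'c' (value 12) x 16^2 = 3072
  Digit '0' (value 0) x 16^1 = 0
  Digit '6' (value 6) x 16^0 = 6
Sum = 3078

3078


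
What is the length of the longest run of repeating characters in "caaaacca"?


Input: "caaaacca"
Scanning for longest run:
  Position 1 ('a'): new char, reset run to 1
  Position 2 ('a'): continues run of 'a', length=2
  Position 3 ('a'): continues run of 'a', length=3
  Position 4 ('a'): continues run of 'a', length=4
  Position 5 ('c'): new char, reset run to 1
  Position 6 ('c'): continues run of 'c', length=2
  Position 7 ('a'): new char, reset run to 1
Longest run: 'a' with length 4

4


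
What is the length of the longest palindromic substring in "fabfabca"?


Input: "fabfabca"
Checking substrings for palindromes:
  No multi-char palindromic substrings found
Longest palindromic substring: "f" with length 1

1


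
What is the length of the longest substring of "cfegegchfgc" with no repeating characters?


Input: "cfegegchfgc"
Sliding window (track last position of each char):
  Position 0 ('c'): window [0,0] length 1 -- new best
  Position 1 ('f'): window [0,1] length 2 -- new best
  Position 2 ('e'): window [0,2] length 3 -- new best
  Position 3 ('g'): window [0,3] length 4 -- new best
  Position 4 ('e'): repeat (last at 2), move window start to 3
  Position 4 ('e'): window [3,4] length 2
  Position 5 ('g'): repeat (last at 3), move window start to 4
  Position 5 ('g'): window [4,5] length 2
  Position 6 ('c'): window [4,6] length 3
  Position 7 ('h'): window [4,7] length 4
  Position 8 ('f'): window [4,8] length 5 -- new best
  Position 9 ('g'): repeat (last at 5), move window start to 6
  Position 9 ('g'): window [6,9] length 4
  Position 10 ('c'): repeat (last at 6), move window start to 7
  Position 10 ('c'): window [7,10] length 4
Longest substring with no repeats: "egchf" with length 5

5


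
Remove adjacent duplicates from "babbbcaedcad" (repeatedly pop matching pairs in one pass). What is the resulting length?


Input: babbbcaedcad
Stack-based adjacent duplicate removal:
  Read 'b': push. Stack: b
  Read 'a': push. Stack: ba
  Read 'b': push. Stack: bab
  Read 'b': matches stack top 'b' => pop. Stack: ba
  Read 'b': push. Stack: bab
  Read 'c': push. Stack: babc
  Read 'a': push. Stack: babca
  Read 'e': push. Stack: babcae
  Read 'd': push. Stack: babcaed
  Read 'c': push. Stack: babcaedc
  Read 'a': push. Stack: babcaedca
  Read 'd': push. Stack: babcaedcad
Final stack: "babcaedcad" (length 10)

10


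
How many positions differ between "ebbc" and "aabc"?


Comparing "ebbc" and "aabc" position by position:
  Position 0: 'e' vs 'a' => DIFFER
  Position 1: 'b' vs 'a' => DIFFER
  Position 2: 'b' vs 'b' => same
  Position 3: 'c' vs 'c' => same
Positions that differ: 2

2


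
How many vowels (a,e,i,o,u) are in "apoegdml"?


Input: apoegdml
Checking each character:
  'a' at position 0: vowel (running total: 1)
  'p' at position 1: consonant
  'o' at position 2: vowel (running total: 2)
  'e' at position 3: vowel (running total: 3)
  'g' at position 4: consonant
  'd' at position 5: consonant
  'm' at position 6: consonant
  'l' at position 7: consonant
Total vowels: 3

3


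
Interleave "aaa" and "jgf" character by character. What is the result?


Interleaving "aaa" and "jgf":
  Position 0: 'a' from first, 'j' from second => "aj"
  Position 1: 'a' from first, 'g' from second => "ag"
  Position 2: 'a' from first, 'f' from second => "af"
Result: ajagaf

ajagaf


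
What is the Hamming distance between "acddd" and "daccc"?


Comparing "acddd" and "daccc" position by position:
  Position 0: 'a' vs 'd' => differ
  Position 1: 'c' vs 'a' => differ
  Position 2: 'd' vs 'c' => differ
  Position 3: 'd' vs 'c' => differ
  Position 4: 'd' vs 'c' => differ
Total differences (Hamming distance): 5

5


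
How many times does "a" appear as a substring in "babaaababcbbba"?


Searching for "a" in "babaaababcbbba"
Scanning each position:
  Position 0: "b" => no
  Position 1: "a" => MATCH
  Position 2: "b" => no
  Position 3: "a" => MATCH
  Position 4: "a" => MATCH
  Position 5: "a" => MATCH
  Position 6: "b" => no
  Position 7: "a" => MATCH
  Position 8: "b" => no
  Position 9: "c" => no
  Position 10: "b" => no
  Position 11: "b" => no
  Position 12: "b" => no
  Position 13: "a" => MATCH
Total occurrences: 6

6


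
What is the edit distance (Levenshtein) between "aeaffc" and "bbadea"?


Computing edit distance: "aeaffc" -> "bbadea"
DP table:
           b    b    a    d    e    a
      0    1    2    3    4    5    6
  a   1    1    2    2    3    4    5
  e   2    2    2    3    3    3    4
  a   3    3    3    2    3    4    3
  f   4    4    4    3    3    4    4
  f   5    5    5    4    4    4    5
  c   6    6    6    5    5    5    5
Edit distance = dp[6][6] = 5

5


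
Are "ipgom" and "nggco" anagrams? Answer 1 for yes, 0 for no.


Strings: "ipgom", "nggco"
Sorted first:  gimop
Sorted second: cggno
Differ at position 0: 'g' vs 'c' => not anagrams

0


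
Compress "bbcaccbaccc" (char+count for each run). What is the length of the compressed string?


Input: bbcaccbaccc
Runs:
  'b' x 2 => "b2"
  'c' x 1 => "c1"
  'a' x 1 => "a1"
  'c' x 2 => "c2"
  'b' x 1 => "b1"
  'a' x 1 => "a1"
  'c' x 3 => "c3"
Compressed: "b2c1a1c2b1a1c3"
Compressed length: 14

14


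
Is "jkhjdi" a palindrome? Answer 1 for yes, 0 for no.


Input: jkhjdi
Reversed: idjhkj
  Compare pos 0 ('j') with pos 5 ('i'): MISMATCH
  Compare pos 1 ('k') with pos 4 ('d'): MISMATCH
  Compare pos 2 ('h') with pos 3 ('j'): MISMATCH
Result: not a palindrome

0


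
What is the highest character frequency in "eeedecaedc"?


Input: eeedecaedc
Character counts:
  'a': 1
  'c': 2
  'd': 2
  'e': 5
Maximum frequency: 5

5


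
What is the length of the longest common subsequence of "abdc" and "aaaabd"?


LCS of "abdc" and "aaaabd"
DP table:
           a    a    a    a    b    d
      0    0    0    0    0    0    0
  a   0    1    1    1    1    1    1
  b   0    1    1    1    1    2    2
  d   0    1    1    1    1    2    3
  c   0    1    1    1    1    2    3
LCS length = dp[4][6] = 3

3


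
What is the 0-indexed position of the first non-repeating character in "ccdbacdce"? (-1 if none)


Input: ccdbacdce
Character frequencies:
  'a': 1
  'b': 1
  'c': 4
  'd': 2
  'e': 1
Scanning left to right for freq == 1:
  Position 0 ('c'): freq=4, skip
  Position 1 ('c'): freq=4, skip
  Position 2 ('d'): freq=2, skip
  Position 3 ('b'): unique! => answer = 3

3


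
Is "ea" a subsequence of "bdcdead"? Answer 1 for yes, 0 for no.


Check if "ea" is a subsequence of "bdcdead"
Greedy scan:
  Position 0 ('b'): no match needed
  Position 1 ('d'): no match needed
  Position 2 ('c'): no match needed
  Position 3 ('d'): no match needed
  Position 4 ('e'): matches sub[0] = 'e'
  Position 5 ('a'): matches sub[1] = 'a'
  Position 6 ('d'): no match needed
All 2 characters matched => is a subsequence

1
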